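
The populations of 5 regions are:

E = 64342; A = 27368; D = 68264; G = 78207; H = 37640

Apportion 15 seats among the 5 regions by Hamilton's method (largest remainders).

E: 4; A: 1; D: 4; G: 4; H: 2

Total 275821; standard divisor 275821/15 ≈ 18388.067.
Standard quotas: E 3.4991, A 1.4884, D 3.7124, G 4.2531, H 2.0470.
Lower quotas: E 3, A 1, D 3, G 4, H 2 (sum 13, leaving 2 seats).
Remainders in descending order: D 0.7124, E 0.4991, A 0.4884, G 0.2531, H 0.0470.
The surplus seats go to D, E.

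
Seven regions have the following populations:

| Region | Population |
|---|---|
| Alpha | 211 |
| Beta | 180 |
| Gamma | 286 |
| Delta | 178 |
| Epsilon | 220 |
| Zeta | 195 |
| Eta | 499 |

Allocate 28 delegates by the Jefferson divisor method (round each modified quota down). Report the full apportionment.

Standard divisor 1769/28 ≈ 63.179; standard quotas: Alpha 3.340, Beta 2.849, Gamma 4.527, Delta 2.817, Epsilon 3.482, Zeta 3.086, Eta 7.898.
Rounding down gives 3, 2, 4, 2, 3, 3, 7 = 24 seats, so the divisor must be adjusted.
With modified divisor 56: modified quotas Alpha 3.768, Beta 3.214, Gamma 5.107, Delta 3.179, Epsilon 3.929, Zeta 3.482, Eta 8.911.
Rounding down: Alpha 3, Beta 3, Gamma 5, Delta 3, Epsilon 3, Zeta 3, Eta 8 (total 28).

Alpha=3, Beta=3, Gamma=5, Delta=3, Epsilon=3, Zeta=3, Eta=8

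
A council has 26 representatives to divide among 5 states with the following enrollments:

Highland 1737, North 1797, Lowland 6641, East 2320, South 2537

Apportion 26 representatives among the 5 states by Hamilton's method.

The standard divisor is 15032/26 ≈ 578.154.
Standard quotas: Highland 3.0044, North 3.1082, Lowland 11.4866, East 4.0128, South 4.3881.
Lower quotas: Highland 3, North 3, Lowland 11, East 4, South 4 (sum 25, leaving 1 seat).
Remainders in descending order: Lowland 0.4866, South 0.3881, North 0.1082, East 0.0128, Highland 0.0044.
The surplus seat goes to Lowland.

Highland: 3; North: 3; Lowland: 12; East: 4; South: 4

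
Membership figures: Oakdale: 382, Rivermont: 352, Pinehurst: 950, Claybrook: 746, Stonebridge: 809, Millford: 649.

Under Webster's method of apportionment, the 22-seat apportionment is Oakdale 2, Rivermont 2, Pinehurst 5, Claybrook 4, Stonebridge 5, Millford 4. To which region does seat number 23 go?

Pinehurst

Priority for the next seat is population ÷ (current seats + 0.5).
Priorities: Oakdale 152.800, Rivermont 140.800, Pinehurst 172.727, Claybrook 165.778, Stonebridge 147.091, Millford 144.222.
Highest priority: Pinehurst.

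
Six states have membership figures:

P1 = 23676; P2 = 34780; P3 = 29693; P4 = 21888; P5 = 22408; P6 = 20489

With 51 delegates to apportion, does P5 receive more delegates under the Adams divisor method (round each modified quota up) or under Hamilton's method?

Adams

Adams: P1 8, P2 11, P3 10, P4 7, P5 8, P6 7.
Hamilton: P1 8, P2 12, P3 10, P4 7, P5 7, P6 7.
P5 gets 8 under Adams and 7 under Hamilton.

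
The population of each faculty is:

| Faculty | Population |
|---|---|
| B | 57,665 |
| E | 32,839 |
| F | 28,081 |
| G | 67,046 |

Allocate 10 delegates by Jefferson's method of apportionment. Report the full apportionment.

Standard divisor 185631/10 ≈ 18563.1; standard quotas: B 3.106, E 1.769, F 1.513, G 3.612.
Rounding down gives 3, 1, 1, 3 = 8 seats, so the divisor must be adjusted.
With modified divisor 15400: modified quotas B 3.744, E 2.132, F 1.823, G 4.354.
Rounding down: B 3, E 2, F 1, G 4 (total 10).

B 3; E 2; F 1; G 4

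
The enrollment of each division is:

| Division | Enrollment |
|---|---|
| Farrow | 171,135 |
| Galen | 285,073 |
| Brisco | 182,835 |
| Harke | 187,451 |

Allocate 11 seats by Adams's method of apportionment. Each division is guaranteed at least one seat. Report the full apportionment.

Farrow 2, Galen 4, Brisco 2, Harke 3

Standard divisor 826494/11 ≈ 75135.818; standard quotas: Farrow 2.278, Galen 3.794, Brisco 2.433, Harke 2.495.
Rounding up gives 3, 4, 3, 3 = 13 seats, so the divisor must be adjusted.
With modified divisor 92600: modified quotas Farrow 1.848, Galen 3.079, Brisco 1.974, Harke 2.024.
Rounding up: Farrow 2, Galen 4, Brisco 2, Harke 3 (total 11).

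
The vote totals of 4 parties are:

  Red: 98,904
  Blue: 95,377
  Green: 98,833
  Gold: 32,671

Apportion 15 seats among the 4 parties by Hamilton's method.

Red 5; Blue 4; Green 5; Gold 1

Standard divisor: 325785 ÷ 15 = 21719.
Standard quotas: Red 4.5538, Blue 4.3914, Green 4.5505, Gold 1.5043.
Lower quotas: Red 4, Blue 4, Green 4, Gold 1 (sum 13, leaving 2 seats).
Remainders in descending order: Red 0.5538, Green 0.5505, Gold 0.5043, Blue 0.3914.
The surplus seats go to Red, Green.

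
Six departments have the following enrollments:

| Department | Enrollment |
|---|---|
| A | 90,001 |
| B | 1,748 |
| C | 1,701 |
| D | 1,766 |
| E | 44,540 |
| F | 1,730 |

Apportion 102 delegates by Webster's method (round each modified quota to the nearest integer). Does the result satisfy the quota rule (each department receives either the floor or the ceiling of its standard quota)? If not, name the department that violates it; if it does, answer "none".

A

Standard quotas: A 64.883, B 1.260, C 1.226, D 1.273, E 32.110, F 1.247.
Webster allocation: A 66, B 1, C 1, D 1, E 32, F 1.
A has quota 64.883 (lower 64, upper 65) but receives 66 — outside the quota interval.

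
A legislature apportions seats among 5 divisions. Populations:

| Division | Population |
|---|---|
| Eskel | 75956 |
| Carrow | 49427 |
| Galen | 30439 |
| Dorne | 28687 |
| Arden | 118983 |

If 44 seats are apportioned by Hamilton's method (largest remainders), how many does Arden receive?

17

Standard divisor: 303492 ÷ 44 ≈ 6897.545.
Standard quotas: Eskel 11.0120, Carrow 7.1659, Galen 4.4130, Dorne 4.1590, Arden 17.2500.
Lower quotas: Eskel 11, Carrow 7, Galen 4, Dorne 4, Arden 17 (sum 43, leaving 1 seat).
Remainders in descending order: Galen 0.4130, Arden 0.2500, Carrow 0.1659, Dorne 0.1590, Eskel 0.0120.
Largest remainder: Galen receives the extra seat.
Arden receives 17.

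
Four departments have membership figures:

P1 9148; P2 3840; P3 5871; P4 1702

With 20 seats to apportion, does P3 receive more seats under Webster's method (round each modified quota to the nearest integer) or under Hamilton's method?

Webster: P1 9, P2 4, P3 5, P4 2.
Hamilton: P1 9, P2 4, P3 6, P4 1.
P3 gets 5 under Webster and 6 under Hamilton.

Hamilton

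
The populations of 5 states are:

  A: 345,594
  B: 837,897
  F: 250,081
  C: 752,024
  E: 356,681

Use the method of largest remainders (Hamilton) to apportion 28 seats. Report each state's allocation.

A 4; B 9; F 3; C 8; E 4

The standard divisor is 2542277/28 ≈ 90795.607.
Standard quotas: A 3.8063, B 9.2284, F 2.7543, C 8.2826, E 3.9284.
Lower quotas: A 3, B 9, F 2, C 8, E 3 (sum 25, leaving 3 seats).
Remainders in descending order: E 0.9284, A 0.8063, F 0.7543, C 0.2826, B 0.2284.
The surplus seats go to E, A, F.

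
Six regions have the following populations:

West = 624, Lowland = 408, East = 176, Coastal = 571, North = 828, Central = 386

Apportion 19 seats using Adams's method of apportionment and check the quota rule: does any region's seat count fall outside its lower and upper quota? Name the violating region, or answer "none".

none

Standard quotas: West 3.961, Lowland 2.590, East 1.117, Coastal 3.625, North 5.256, Central 2.450.
Adams allocation: West 4, Lowland 3, East 1, Coastal 3, North 5, Central 3.
Every allocation lies between the lower and upper quota.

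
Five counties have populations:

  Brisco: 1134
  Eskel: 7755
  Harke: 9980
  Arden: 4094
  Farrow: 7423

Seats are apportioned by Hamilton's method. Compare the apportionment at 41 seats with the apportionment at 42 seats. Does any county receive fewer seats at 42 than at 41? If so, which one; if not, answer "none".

At 41 seats: Brisco 2, Eskel 10, Harke 13, Arden 6, Farrow 10.
At 42 seats: Brisco 1, Eskel 11, Harke 14, Arden 6, Farrow 10.
Brisco drops from 2 to 1.

Brisco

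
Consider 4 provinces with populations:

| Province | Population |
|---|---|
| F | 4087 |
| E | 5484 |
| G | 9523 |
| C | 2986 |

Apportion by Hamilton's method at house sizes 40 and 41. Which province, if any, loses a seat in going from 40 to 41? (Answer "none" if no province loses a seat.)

C

At 40 seats: F 7, E 10, G 17, C 6.
At 41 seats: F 8, E 10, G 18, C 5.
C drops from 6 to 5.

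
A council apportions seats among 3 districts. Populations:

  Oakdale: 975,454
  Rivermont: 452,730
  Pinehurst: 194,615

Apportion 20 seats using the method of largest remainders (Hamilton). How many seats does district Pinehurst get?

The standard divisor is 1622799/20 ≈ 81139.95.
Standard quotas: Oakdale 12.0219, Rivermont 5.5796, Pinehurst 2.3985.
Lower quotas: Oakdale 12, Rivermont 5, Pinehurst 2 (sum 19, leaving 1 seat).
Remainders in descending order: Rivermont 0.5796, Pinehurst 0.3985, Oakdale 0.0219.
Largest remainder: Rivermont receives the extra seat.
Pinehurst receives 2.

2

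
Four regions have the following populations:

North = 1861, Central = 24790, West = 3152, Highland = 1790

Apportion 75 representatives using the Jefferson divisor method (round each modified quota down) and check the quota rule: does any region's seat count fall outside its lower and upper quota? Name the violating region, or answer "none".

Central

Standard quotas: North 4.418, Central 58.850, West 7.483, Highland 4.249.
Jefferson allocation: North 4, Central 60, West 7, Highland 4.
Central has quota 58.850 (lower 58, upper 59) but receives 60 — outside the quota interval.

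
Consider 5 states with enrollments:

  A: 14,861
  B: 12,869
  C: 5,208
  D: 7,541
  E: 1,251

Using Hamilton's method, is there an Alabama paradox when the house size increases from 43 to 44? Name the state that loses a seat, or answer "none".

C

At 43 seats: A 15, B 13, C 6, D 8, E 1.
At 44 seats: A 16, B 14, C 5, D 8, E 1.
C drops from 6 to 5.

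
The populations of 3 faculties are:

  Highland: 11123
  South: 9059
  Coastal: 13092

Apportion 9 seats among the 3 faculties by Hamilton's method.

Standard divisor: 33274 ÷ 9 ≈ 3697.111.
Standard quotas: Highland 3.0086, South 2.4503, Coastal 3.5411.
Lower quotas: Highland 3, South 2, Coastal 3 (sum 8, leaving 1 seat).
Remainders in descending order: Coastal 0.5411, South 0.4503, Highland 0.0086.
Largest remainder: Coastal receives the extra seat.

Highland 3; South 2; Coastal 4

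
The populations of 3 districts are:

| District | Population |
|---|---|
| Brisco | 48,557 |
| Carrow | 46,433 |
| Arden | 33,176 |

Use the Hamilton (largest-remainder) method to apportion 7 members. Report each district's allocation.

Total 128166; standard divisor 128166/7 ≈ 18309.429.
Standard quotas: Brisco 2.6520, Carrow 2.5360, Arden 1.8120.
Lower quotas: Brisco 2, Carrow 2, Arden 1 (sum 5, leaving 2 seats).
Remainders in descending order: Arden 0.8120, Brisco 0.6520, Carrow 0.5360.
Largest remainders: Arden, Brisco receive the extra seats.

Brisco: 3; Carrow: 2; Arden: 2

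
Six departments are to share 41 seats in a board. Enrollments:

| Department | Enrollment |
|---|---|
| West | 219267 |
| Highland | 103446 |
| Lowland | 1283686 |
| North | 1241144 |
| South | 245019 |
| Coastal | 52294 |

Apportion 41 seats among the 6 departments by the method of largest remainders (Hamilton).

West: 3; Highland: 1; Lowland: 17; North: 16; South: 3; Coastal: 1

The standard divisor is 3144856/41 ≈ 76703.805.
Standard quotas: West 2.8586, Highland 1.3486, Lowland 16.7356, North 16.1810, South 3.1944, Coastal 0.6818.
Lower quotas: West 2, Highland 1, Lowland 16, North 16, South 3, Coastal 0 (sum 38, leaving 3 seats).
Remainders in descending order: West 0.8586, Lowland 0.7356, Coastal 0.6818, Highland 0.3486, South 0.1944, North 0.1810.
The surplus seats go to West, Lowland, Coastal.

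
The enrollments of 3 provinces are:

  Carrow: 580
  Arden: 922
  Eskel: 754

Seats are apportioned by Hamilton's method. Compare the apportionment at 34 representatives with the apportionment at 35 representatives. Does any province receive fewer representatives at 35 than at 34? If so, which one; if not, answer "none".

none

At 34 seats: Carrow 9, Arden 14, Eskel 11.
At 35 seats: Carrow 9, Arden 14, Eskel 12.
No province's allocation decreased.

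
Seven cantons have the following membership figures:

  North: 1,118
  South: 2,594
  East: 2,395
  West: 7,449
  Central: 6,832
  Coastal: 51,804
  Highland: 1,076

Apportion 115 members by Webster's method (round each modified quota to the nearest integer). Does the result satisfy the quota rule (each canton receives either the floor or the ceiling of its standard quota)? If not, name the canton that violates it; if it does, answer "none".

Coastal

Standard quotas: North 1.755, South 4.071, East 3.759, West 11.692, Central 10.723, Coastal 81.311, Highland 1.689.
Webster allocation: North 2, South 4, East 4, West 12, Central 11, Coastal 80, Highland 2.
Coastal has quota 81.311 (lower 81, upper 82) but receives 80 — outside the quota interval.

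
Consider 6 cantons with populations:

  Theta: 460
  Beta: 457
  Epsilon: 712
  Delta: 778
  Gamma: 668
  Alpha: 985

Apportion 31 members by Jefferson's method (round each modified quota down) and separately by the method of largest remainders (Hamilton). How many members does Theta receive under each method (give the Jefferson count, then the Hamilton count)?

Jefferson: Theta 3, Beta 3, Epsilon 6, Delta 6, Gamma 5, Alpha 8.
Hamilton: Theta 4, Beta 3, Epsilon 5, Delta 6, Gamma 5, Alpha 8.
Theta gets 3 under Jefferson and 4 under Hamilton.

3 and 4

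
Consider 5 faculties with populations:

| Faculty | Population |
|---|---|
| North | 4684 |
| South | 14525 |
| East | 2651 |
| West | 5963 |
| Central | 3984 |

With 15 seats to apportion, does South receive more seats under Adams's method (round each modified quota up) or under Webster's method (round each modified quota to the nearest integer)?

Adams: North 2, South 6, East 2, West 3, Central 2.
Webster: North 2, South 7, East 1, West 3, Central 2.
South gets 6 under Adams and 7 under Webster.

Webster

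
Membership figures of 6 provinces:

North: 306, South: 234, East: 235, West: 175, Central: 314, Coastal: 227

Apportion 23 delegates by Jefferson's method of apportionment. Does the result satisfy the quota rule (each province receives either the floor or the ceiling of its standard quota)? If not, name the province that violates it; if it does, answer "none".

none

Standard quotas: North 4.720, South 3.610, East 3.625, West 2.700, Central 4.844, Coastal 3.502.
Jefferson allocation: North 5, South 4, East 4, West 2, Central 5, Coastal 3.
Every allocation lies between the lower and upper quota.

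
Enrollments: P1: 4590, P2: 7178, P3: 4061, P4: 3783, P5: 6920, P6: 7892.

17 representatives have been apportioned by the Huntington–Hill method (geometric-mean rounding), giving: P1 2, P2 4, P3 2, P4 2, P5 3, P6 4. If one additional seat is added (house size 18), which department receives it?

Priority for the next seat is population ÷ (√(s·(s+1))).
Priorities: P1 1873.860, P2 1605.050, P3 1657.896, P4 1544.403, P5 1997.632, P6 1764.705.
Highest priority: P5.

P5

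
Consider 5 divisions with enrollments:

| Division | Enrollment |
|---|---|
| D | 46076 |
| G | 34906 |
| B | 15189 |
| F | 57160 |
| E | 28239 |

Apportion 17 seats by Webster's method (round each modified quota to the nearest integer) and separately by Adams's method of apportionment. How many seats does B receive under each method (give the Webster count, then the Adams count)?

Webster: D 4, G 3, B 1, F 6, E 3.
Adams: D 4, G 3, B 2, F 5, E 3.
B gets 1 under Webster and 2 under Adams.

1 and 2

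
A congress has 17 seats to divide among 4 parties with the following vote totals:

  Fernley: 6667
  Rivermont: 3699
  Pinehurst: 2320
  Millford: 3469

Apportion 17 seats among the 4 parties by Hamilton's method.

Fernley=7, Rivermont=4, Pinehurst=2, Millford=4

The standard divisor is 16155/17 ≈ 950.294.
Standard quotas: Fernley 7.0157, Rivermont 3.8925, Pinehurst 2.4413, Millford 3.6504.
Lower quotas: Fernley 7, Rivermont 3, Pinehurst 2, Millford 3 (sum 15, leaving 2 seats).
Remainders in descending order: Rivermont 0.8925, Millford 0.6504, Pinehurst 0.4413, Fernley 0.0157.
The surplus seats go to Rivermont, Millford.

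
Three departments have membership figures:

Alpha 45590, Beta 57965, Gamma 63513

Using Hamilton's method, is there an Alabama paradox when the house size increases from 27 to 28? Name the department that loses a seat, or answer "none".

Alpha

At 27 seats: Alpha 8, Beta 9, Gamma 10.
At 28 seats: Alpha 7, Beta 10, Gamma 11.
Alpha drops from 8 to 7.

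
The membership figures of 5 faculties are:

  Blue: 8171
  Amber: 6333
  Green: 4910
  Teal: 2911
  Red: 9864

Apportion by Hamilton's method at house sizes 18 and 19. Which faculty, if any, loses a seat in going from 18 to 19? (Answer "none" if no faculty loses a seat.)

Teal

At 18 seats: Blue 5, Amber 3, Green 3, Teal 2, Red 5.
At 19 seats: Blue 5, Amber 4, Green 3, Teal 1, Red 6.
Teal drops from 2 to 1.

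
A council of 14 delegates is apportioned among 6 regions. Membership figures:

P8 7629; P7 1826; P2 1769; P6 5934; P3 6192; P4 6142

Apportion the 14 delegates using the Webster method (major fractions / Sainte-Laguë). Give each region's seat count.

Standard divisor 29492/14 ≈ 2106.571; standard quotas: P8 3.622, P7 0.867, P2 0.840, P6 2.817, P3 2.939, P4 2.916.
Rounding to the nearest integer gives 4, 1, 1, 3, 3, 3 = 15 seats, so the divisor must be adjusted.
With modified divisor 2300: modified quotas P8 3.317, P7 0.794, P2 0.769, P6 2.580, P3 2.692, P4 2.670.
Rounding to the nearest integer: P8 3, P7 1, P2 1, P6 3, P3 3, P4 3 (total 14).

P8: 3, P7: 1, P2: 1, P6: 3, P3: 3, P4: 3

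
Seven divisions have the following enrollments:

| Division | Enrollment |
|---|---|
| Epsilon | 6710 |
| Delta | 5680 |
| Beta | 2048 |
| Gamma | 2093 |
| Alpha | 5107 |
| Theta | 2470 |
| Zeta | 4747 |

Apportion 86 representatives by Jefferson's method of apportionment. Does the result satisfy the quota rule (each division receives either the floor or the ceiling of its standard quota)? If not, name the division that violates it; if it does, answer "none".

Epsilon

Standard quotas: Epsilon 19.999, Delta 16.929, Beta 6.104, Gamma 6.238, Alpha 15.221, Theta 7.362, Zeta 14.148.
Jefferson allocation: Epsilon 21, Delta 17, Beta 6, Gamma 6, Alpha 15, Theta 7, Zeta 14.
Epsilon has quota 19.999 (lower 19, upper 20) but receives 21 — outside the quota interval.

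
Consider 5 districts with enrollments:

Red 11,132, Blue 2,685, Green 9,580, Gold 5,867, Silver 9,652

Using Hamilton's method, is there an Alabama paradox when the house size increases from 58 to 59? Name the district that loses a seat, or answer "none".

none

At 58 seats: Red 17, Blue 4, Green 14, Gold 9, Silver 14.
At 59 seats: Red 17, Blue 4, Green 14, Gold 9, Silver 15.
No district's allocation decreased.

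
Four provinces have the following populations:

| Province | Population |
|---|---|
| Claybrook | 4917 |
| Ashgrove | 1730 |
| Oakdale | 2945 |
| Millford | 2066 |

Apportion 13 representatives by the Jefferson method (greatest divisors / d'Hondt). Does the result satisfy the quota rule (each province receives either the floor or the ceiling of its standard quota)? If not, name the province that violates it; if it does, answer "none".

none

Standard quotas: Claybrook 5.483, Ashgrove 1.929, Oakdale 3.284, Millford 2.304.
Jefferson allocation: Claybrook 6, Ashgrove 2, Oakdale 3, Millford 2.
Every allocation lies between the lower and upper quota.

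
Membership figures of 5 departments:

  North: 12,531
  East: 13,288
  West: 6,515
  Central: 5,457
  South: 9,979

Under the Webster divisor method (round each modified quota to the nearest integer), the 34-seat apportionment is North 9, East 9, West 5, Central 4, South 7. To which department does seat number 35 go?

Priority for the next seat is population ÷ (current seats + 0.5).
Priorities: North 1319.053, East 1398.737, West 1184.545, Central 1212.667, South 1330.533.
Highest priority: East.

East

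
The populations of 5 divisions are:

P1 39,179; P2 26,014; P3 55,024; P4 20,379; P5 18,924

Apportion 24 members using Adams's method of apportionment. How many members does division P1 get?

6

Standard divisor 159520/24 ≈ 6646.667; standard quotas: P1 5.895, P2 3.914, P3 8.278, P4 3.066, P5 2.847.
Rounding up gives 6, 4, 9, 4, 3 = 26 seats, so the divisor must be adjusted.
With modified divisor 7400: modified quotas P1 5.294, P2 3.515, P3 7.436, P4 2.754, P5 2.557.
Rounding up: P1 6, P2 4, P3 8, P4 3, P5 3 (total 24).
P1 receives 6.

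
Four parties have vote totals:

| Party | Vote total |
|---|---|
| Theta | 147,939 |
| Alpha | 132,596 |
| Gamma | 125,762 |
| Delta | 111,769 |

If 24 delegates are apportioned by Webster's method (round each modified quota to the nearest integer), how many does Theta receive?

7

Standard divisor 518066/24 ≈ 21586.083; standard quotas: Theta 6.853, Alpha 6.143, Gamma 5.826, Delta 5.178.
Rounding to the nearest integer gives Theta 7, Alpha 6, Gamma 6, Delta 5 — total 24, matching the house size, so no adjustment is needed.
Theta receives 7.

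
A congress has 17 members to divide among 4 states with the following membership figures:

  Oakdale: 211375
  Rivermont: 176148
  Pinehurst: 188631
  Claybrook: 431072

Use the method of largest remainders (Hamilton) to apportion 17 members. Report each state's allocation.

Oakdale 4, Rivermont 3, Pinehurst 3, Claybrook 7

The standard divisor is 1007226/17 ≈ 59248.588.
Standard quotas: Oakdale 3.5676, Rivermont 2.9730, Pinehurst 3.1837, Claybrook 7.2757.
Lower quotas: Oakdale 3, Rivermont 2, Pinehurst 3, Claybrook 7 (sum 15, leaving 2 seats).
Remainders in descending order: Rivermont 0.9730, Oakdale 0.5676, Claybrook 0.2757, Pinehurst 0.1837.
Largest remainders: Rivermont, Oakdale receive the extra seats.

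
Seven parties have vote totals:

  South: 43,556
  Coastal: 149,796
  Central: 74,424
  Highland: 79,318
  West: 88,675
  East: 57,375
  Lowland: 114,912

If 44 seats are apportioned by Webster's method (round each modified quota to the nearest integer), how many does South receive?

3

Standard divisor 608056/44 ≈ 13819.455; standard quotas: South 3.152, Coastal 10.840, Central 5.385, Highland 5.740, West 6.417, East 4.152, Lowland 8.315.
Rounding to the nearest integer gives 3, 11, 5, 6, 6, 4, 8 = 43 seats, so the divisor must be adjusted.
With modified divisor 13600: modified quotas South 3.203, Coastal 11.014, Central 5.472, Highland 5.832, West 6.520, East 4.219, Lowland 8.449.
Rounding to the nearest integer: South 3, Coastal 11, Central 5, Highland 6, West 7, East 4, Lowland 8 (total 44).
South receives 3.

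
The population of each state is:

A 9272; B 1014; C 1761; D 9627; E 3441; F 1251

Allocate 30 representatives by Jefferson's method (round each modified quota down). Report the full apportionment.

Standard divisor 26366/30 ≈ 878.867; standard quotas: A 10.550, B 1.154, C 2.004, D 10.954, E 3.915, F 1.423.
Rounding down gives 10, 1, 2, 10, 3, 1 = 27 seats, so the divisor must be adjusted.
With modified divisor 820: modified quotas A 11.307, B 1.237, C 2.148, D 11.740, E 4.196, F 1.526.
Rounding down: A 11, B 1, C 2, D 11, E 4, F 1 (total 30).

A 11, B 1, C 2, D 11, E 4, F 1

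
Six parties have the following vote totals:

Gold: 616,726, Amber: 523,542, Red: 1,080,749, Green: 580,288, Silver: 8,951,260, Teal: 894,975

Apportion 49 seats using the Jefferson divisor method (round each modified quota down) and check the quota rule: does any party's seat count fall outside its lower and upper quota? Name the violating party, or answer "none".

Standard quotas: Gold 2.389, Amber 2.028, Red 4.187, Green 2.248, Silver 34.680, Teal 3.467.
Jefferson allocation: Gold 2, Amber 2, Red 4, Green 2, Silver 36, Teal 3.
Silver has quota 34.680 (lower 34, upper 35) but receives 36 — outside the quota interval.

Silver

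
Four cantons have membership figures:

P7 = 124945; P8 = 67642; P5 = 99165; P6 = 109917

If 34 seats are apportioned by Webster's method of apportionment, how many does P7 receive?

11

Standard divisor 401669/34 ≈ 11813.794; standard quotas: P7 10.576, P8 5.726, P5 8.394, P6 9.304.
Rounding to the nearest integer gives P7 11, P8 6, P5 8, P6 9 — total 34, matching the house size, so no adjustment is needed.
P7 receives 11.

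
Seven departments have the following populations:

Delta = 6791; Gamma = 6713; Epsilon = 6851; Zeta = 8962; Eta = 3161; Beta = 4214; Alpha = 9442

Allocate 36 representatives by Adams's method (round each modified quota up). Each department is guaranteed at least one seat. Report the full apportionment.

Standard divisor 46134/36 ≈ 1281.5; standard quotas: Delta 5.299, Gamma 5.238, Epsilon 5.346, Zeta 6.993, Eta 2.467, Beta 3.288, Alpha 7.368.
Rounding up gives 6, 6, 6, 7, 3, 4, 8 = 40 seats, so the divisor must be adjusted.
With modified divisor 1390: modified quotas Delta 4.886, Gamma 4.829, Epsilon 4.929, Zeta 6.447, Eta 2.274, Beta 3.032, Alpha 6.793.
Rounding up: Delta 5, Gamma 5, Epsilon 5, Zeta 7, Eta 3, Beta 4, Alpha 7 (total 36).

Delta=5; Gamma=5; Epsilon=5; Zeta=7; Eta=3; Beta=4; Alpha=7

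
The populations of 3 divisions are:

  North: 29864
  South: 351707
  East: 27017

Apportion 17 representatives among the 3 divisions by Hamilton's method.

Standard divisor: 408588 ÷ 17 ≈ 24034.588.
Standard quotas: North 1.2425, South 14.6334, East 1.1241.
Lower quotas: North 1, South 14, East 1 (sum 16, leaving 1 seat).
Remainders in descending order: South 0.6334, North 0.2425, East 0.1241.
Largest remainder: South receives the extra seat.

North 1; South 15; East 1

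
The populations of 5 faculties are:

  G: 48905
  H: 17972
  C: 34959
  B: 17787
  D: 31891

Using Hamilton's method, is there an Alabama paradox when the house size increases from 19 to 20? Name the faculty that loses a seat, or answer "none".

none

At 19 seats: G 6, H 2, C 5, B 2, D 4.
At 20 seats: G 7, H 2, C 5, B 2, D 4.
No faculty's allocation decreased.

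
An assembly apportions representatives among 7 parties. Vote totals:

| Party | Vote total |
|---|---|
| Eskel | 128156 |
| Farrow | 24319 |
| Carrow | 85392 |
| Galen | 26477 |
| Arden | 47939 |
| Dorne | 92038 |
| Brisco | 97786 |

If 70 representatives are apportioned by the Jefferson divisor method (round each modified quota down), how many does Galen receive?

Standard divisor 502107/70 ≈ 7172.957; standard quotas: Eskel 17.867, Farrow 3.390, Carrow 11.905, Galen 3.691, Arden 6.683, Dorne 12.831, Brisco 13.633.
Rounding down gives 17, 3, 11, 3, 6, 12, 13 = 65 seats, so the divisor must be adjusted.
With modified divisor 6800: modified quotas Eskel 18.846, Farrow 3.576, Carrow 12.558, Galen 3.894, Arden 7.050, Dorne 13.535, Brisco 14.380.
Rounding down: Eskel 18, Farrow 3, Carrow 12, Galen 3, Arden 7, Dorne 13, Brisco 14 (total 70).
Galen receives 3.

3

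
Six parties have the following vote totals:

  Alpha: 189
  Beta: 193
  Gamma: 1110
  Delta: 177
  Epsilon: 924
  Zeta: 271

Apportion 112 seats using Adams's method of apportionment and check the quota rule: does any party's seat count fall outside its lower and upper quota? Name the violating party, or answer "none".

Standard quotas: Alpha 7.391, Beta 7.547, Gamma 43.408, Delta 6.922, Epsilon 36.134, Zeta 10.598.
Adams allocation: Alpha 8, Beta 8, Gamma 43, Delta 7, Epsilon 35, Zeta 11.
Epsilon has quota 36.134 (lower 36, upper 37) but receives 35 — outside the quota interval.

Epsilon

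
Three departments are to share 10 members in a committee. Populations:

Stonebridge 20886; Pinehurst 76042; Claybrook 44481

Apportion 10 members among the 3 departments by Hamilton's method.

Total 141409; standard divisor 141409/10 ≈ 14140.9.
Standard quotas: Stonebridge 1.4770, Pinehurst 5.3775, Claybrook 3.1456.
Lower quotas: Stonebridge 1, Pinehurst 5, Claybrook 3 (sum 9, leaving 1 seat).
Remainders in descending order: Stonebridge 0.4770, Pinehurst 0.3775, Claybrook 0.1456.
The surplus seat goes to Stonebridge.

Stonebridge=2, Pinehurst=5, Claybrook=3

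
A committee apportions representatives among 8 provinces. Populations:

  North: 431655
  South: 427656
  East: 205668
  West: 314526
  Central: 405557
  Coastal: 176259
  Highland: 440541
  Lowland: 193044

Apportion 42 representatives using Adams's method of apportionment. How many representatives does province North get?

Standard divisor 2594906/42 ≈ 61783.476; standard quotas: North 6.987, South 6.922, East 3.329, West 5.091, Central 6.564, Coastal 2.853, Highland 7.130, Lowland 3.125.
Rounding up gives 7, 7, 4, 6, 7, 3, 8, 4 = 46 seats, so the divisor must be adjusted.
With modified divisor 68100: modified quotas North 6.339, South 6.280, East 3.020, West 4.619, Central 5.955, Coastal 2.588, Highland 6.469, Lowland 2.835.
Rounding up: North 7, South 7, East 4, West 5, Central 6, Coastal 3, Highland 7, Lowland 3 (total 42).
North receives 7.

7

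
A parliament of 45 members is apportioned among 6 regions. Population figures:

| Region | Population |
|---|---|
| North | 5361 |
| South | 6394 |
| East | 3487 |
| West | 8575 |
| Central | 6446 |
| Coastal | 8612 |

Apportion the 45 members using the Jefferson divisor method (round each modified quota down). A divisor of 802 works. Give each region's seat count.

North=6, South=7, East=4, West=10, Central=8, Coastal=10

With modified divisor 802: modified quotas North 6.685, South 7.973, East 4.348, West 10.692, Central 8.037, Coastal 10.738.
Rounding down: North 6, South 7, East 4, West 10, Central 8, Coastal 10 (total 45).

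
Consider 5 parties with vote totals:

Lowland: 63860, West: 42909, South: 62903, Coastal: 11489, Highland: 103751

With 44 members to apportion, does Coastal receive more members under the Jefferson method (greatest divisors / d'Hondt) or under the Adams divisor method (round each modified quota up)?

Jefferson: Lowland 10, West 7, South 10, Coastal 1, Highland 16.
Adams: Lowland 10, West 7, South 10, Coastal 2, Highland 15.
Coastal gets 1 under Jefferson and 2 under Adams.

Adams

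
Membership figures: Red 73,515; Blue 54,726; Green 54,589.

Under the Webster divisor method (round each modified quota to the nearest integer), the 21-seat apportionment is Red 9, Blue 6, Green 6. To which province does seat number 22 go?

Blue

Priority for the next seat is population ÷ (current seats + 0.5).
Priorities: Red 7738.421, Blue 8419.385, Green 8398.308.
Highest priority: Blue.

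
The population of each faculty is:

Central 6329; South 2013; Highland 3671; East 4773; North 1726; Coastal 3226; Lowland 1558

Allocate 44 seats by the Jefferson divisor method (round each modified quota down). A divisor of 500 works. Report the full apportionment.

Central: 12, South: 4, Highland: 7, East: 9, North: 3, Coastal: 6, Lowland: 3

With modified divisor 500: modified quotas Central 12.658, South 4.026, Highland 7.342, East 9.546, North 3.452, Coastal 6.452, Lowland 3.116.
Rounding down: Central 12, South 4, Highland 7, East 9, North 3, Coastal 6, Lowland 3 (total 44).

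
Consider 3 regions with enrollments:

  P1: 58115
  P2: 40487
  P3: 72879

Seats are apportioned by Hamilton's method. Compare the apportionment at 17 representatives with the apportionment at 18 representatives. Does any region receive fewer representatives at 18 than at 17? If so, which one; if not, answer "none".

At 17 seats: P1 6, P2 4, P3 7.
At 18 seats: P1 6, P2 4, P3 8.
No region's allocation decreased.

none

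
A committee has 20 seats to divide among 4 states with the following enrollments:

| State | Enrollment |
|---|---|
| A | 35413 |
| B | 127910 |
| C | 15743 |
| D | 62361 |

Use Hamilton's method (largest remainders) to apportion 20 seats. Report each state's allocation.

Standard divisor: 241427 ÷ 20 ≈ 12071.35.
Standard quotas: A 2.9336, B 10.5962, C 1.3042, D 5.1660.
Lower quotas: A 2, B 10, C 1, D 5 (sum 18, leaving 2 seats).
Remainders in descending order: A 0.9336, B 0.5962, C 0.3042, D 0.1660.
Largest remainders: A, B receive the extra seats.

A: 3, B: 11, C: 1, D: 5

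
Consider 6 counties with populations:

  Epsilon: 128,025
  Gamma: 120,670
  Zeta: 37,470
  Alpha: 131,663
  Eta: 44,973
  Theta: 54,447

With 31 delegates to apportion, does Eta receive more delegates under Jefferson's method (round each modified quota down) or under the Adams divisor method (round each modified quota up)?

Jefferson: Epsilon 8, Gamma 8, Zeta 2, Alpha 8, Eta 2, Theta 3.
Adams: Epsilon 7, Gamma 7, Zeta 3, Alpha 8, Eta 3, Theta 3.
Eta gets 2 under Jefferson and 3 under Adams.

Adams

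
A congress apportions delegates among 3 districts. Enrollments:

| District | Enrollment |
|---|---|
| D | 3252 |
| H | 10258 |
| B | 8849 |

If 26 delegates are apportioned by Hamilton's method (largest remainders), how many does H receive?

The standard divisor is 22359/26 ≈ 859.962.
Standard quotas: D 3.7816, H 11.9284, B 10.2900.
Lower quotas: D 3, H 11, B 10 (sum 24, leaving 2 seats).
Remainders in descending order: H 0.9284, D 0.7816, B 0.2900.
The surplus seats go to H, D.
H receives 12.

12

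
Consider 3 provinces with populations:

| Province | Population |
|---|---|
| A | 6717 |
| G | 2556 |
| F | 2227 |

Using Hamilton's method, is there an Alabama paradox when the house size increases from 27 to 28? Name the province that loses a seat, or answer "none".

none

At 27 seats: A 16, G 6, F 5.
At 28 seats: A 16, G 6, F 6.
No province's allocation decreased.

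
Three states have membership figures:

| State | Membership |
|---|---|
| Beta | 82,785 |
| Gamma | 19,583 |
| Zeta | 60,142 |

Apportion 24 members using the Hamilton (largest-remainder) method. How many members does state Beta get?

12

Total 162510; standard divisor 162510/24 ≈ 6771.25.
Standard quotas: Beta 12.2260, Gamma 2.8921, Zeta 8.8820.
Lower quotas: Beta 12, Gamma 2, Zeta 8 (sum 22, leaving 2 seats).
Remainders in descending order: Gamma 0.8921, Zeta 0.8820, Beta 0.2260.
Largest remainders: Gamma, Zeta receive the extra seats.
Beta receives 12.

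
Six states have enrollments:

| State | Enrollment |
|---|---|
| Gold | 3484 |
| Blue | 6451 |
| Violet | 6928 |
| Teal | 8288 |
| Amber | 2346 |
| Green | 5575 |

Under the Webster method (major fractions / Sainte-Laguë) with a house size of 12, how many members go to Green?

2

Standard divisor 33072/12 ≈ 2756; standard quotas: Gold 1.264, Blue 2.341, Violet 2.514, Teal 3.007, Amber 0.851, Green 2.023.
Rounding to the nearest integer gives Gold 1, Blue 2, Violet 3, Teal 3, Amber 1, Green 2 — total 12, matching the house size, so no adjustment is needed.
Green receives 2.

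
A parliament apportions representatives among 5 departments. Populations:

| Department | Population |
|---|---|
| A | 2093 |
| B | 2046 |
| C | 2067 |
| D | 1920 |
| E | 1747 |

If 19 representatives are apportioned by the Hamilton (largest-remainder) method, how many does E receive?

3

Total 9873; standard divisor 9873/19 ≈ 519.632.
Standard quotas: A 4.028, B 3.937, C 3.978, D 3.695, E 3.362.
Lower quotas: A 4, B 3, C 3, D 3, E 3 (sum 16, leaving 3 seats).
Remainders in descending order: C 0.978, B 0.937, D 0.695, E 0.362, A 0.028.
Largest remainders: C, B, D receive the extra seats.
E receives 3.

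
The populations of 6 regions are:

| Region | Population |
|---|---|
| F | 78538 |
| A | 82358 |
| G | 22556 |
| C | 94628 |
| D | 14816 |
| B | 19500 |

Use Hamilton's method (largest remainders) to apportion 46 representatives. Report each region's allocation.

The standard divisor is 312396/46 ≈ 6791.217.
Standard quotas: F 11.5646, A 12.1271, G 3.3213, C 13.9339, D 2.1816, B 2.8714.
Lower quotas: F 11, A 12, G 3, C 13, D 2, B 2 (sum 43, leaving 3 seats).
Remainders in descending order: C 0.9339, B 0.8714, F 0.5646, G 0.3213, D 0.1816, A 0.1271.
Largest remainders: C, B, F receive the extra seats.

F 12, A 12, G 3, C 14, D 2, B 3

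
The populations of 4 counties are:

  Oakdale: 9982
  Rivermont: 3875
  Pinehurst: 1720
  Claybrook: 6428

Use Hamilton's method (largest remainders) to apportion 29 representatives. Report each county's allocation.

Oakdale 13, Rivermont 5, Pinehurst 2, Claybrook 9

The standard divisor is 22005/29 ≈ 758.793.
Standard quotas: Oakdale 13.1551, Rivermont 5.1068, Pinehurst 2.2668, Claybrook 8.4713.
Lower quotas: Oakdale 13, Rivermont 5, Pinehurst 2, Claybrook 8 (sum 28, leaving 1 seat).
Remainders in descending order: Claybrook 0.4713, Pinehurst 0.2668, Oakdale 0.1551, Rivermont 0.1068.
Largest remainder: Claybrook receives the extra seat.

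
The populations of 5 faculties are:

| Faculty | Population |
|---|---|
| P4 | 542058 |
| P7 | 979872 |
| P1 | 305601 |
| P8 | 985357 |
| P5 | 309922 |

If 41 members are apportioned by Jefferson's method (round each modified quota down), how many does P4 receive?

Standard divisor 3122810/41 ≈ 76166.098; standard quotas: P4 7.117, P7 12.865, P1 4.012, P8 12.937, P5 4.069.
Rounding down gives 7, 12, 4, 12, 4 = 39 seats, so the divisor must be adjusted.
With modified divisor 72900: modified quotas P4 7.436, P7 13.441, P1 4.192, P8 13.517, P5 4.251.
Rounding down: P4 7, P7 13, P1 4, P8 13, P5 4 (total 41).
P4 receives 7.

7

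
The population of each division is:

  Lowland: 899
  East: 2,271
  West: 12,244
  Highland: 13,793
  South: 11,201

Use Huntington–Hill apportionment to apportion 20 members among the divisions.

Lowland 1, East 1, West 6, Highland 7, South 5

With divisor 2087: modified quotas Lowland 0.431, East 1.088, West 5.867, Highland 6.609, South 5.367.
Geometric-mean thresholds: Lowland (min 1), East √(1·2)=1.414, West √(5·6)=5.477, Highland √(6·7)=6.481, South √(5·6)=5.477.
Each quota rounded against its threshold gives Lowland 1, East 1, West 6, Highland 7, South 5 (total 20).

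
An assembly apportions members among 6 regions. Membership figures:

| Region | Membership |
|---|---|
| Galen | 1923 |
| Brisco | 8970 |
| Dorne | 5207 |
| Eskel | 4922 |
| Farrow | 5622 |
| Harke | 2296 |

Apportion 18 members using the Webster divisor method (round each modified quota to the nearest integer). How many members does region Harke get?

1

Standard divisor 28940/18 ≈ 1607.778; standard quotas: Galen 1.196, Brisco 5.579, Dorne 3.239, Eskel 3.061, Farrow 3.497, Harke 1.428.
Rounding to the nearest integer gives 1, 6, 3, 3, 3, 1 = 17 seats, so the divisor must be adjusted.
With modified divisor 1570: modified quotas Galen 1.225, Brisco 5.713, Dorne 3.317, Eskel 3.135, Farrow 3.581, Harke 1.462.
Rounding to the nearest integer: Galen 1, Brisco 6, Dorne 3, Eskel 3, Farrow 4, Harke 1 (total 18).
Harke receives 1.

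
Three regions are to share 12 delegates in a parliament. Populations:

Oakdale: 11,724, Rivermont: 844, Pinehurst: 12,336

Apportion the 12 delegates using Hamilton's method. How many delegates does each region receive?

Oakdale 6, Rivermont 0, Pinehurst 6

Standard divisor: 24904 ÷ 12 ≈ 2075.333.
Standard quotas: Oakdale 5.6492, Rivermont 0.4067, Pinehurst 5.9441.
Lower quotas: Oakdale 5, Rivermont 0, Pinehurst 5 (sum 10, leaving 2 seats).
Remainders in descending order: Pinehurst 0.9441, Oakdale 0.6492, Rivermont 0.4067.
Largest remainders: Pinehurst, Oakdale receive the extra seats.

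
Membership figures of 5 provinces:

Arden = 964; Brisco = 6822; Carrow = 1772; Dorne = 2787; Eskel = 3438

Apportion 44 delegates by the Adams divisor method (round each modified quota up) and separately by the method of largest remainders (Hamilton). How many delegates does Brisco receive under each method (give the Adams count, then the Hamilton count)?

Adams: Arden 3, Brisco 18, Carrow 5, Dorne 8, Eskel 10.
Hamilton: Arden 3, Brisco 19, Carrow 5, Dorne 8, Eskel 9.
Brisco gets 18 under Adams and 19 under Hamilton.

18 and 19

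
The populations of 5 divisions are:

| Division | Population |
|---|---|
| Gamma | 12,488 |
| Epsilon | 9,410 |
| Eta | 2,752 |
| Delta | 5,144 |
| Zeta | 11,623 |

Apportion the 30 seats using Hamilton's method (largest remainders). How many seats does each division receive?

Standard divisor: 41417 ÷ 30 ≈ 1380.567.
Standard quotas: Gamma 9.0456, Epsilon 6.8160, Eta 1.9934, Delta 3.7260, Zeta 8.4190.
Lower quotas: Gamma 9, Epsilon 6, Eta 1, Delta 3, Zeta 8 (sum 27, leaving 3 seats).
Remainders in descending order: Eta 0.9934, Epsilon 0.8160, Delta 0.7260, Zeta 0.4190, Gamma 0.0456.
Largest remainders: Eta, Epsilon, Delta receive the extra seats.

Gamma 9, Epsilon 7, Eta 2, Delta 4, Zeta 8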